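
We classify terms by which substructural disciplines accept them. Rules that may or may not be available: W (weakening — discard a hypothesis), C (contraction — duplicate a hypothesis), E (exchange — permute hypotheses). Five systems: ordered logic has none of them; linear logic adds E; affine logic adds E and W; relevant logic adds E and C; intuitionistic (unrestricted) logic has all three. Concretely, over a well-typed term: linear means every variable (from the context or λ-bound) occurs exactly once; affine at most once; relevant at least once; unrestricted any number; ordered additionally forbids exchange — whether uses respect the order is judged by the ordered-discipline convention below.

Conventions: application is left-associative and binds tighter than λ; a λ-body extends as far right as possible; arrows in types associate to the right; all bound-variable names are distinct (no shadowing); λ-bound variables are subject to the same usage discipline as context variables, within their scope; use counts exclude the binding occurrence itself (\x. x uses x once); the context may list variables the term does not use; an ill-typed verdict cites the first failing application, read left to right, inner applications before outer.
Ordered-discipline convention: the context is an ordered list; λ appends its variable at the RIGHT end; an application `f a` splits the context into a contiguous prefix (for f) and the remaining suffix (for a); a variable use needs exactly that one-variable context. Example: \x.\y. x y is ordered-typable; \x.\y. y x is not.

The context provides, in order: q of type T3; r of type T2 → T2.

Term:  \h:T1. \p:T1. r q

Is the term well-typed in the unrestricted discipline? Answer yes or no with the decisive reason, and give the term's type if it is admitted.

no — the type mismatch rejects it
usage: q ×1; r ×1; h (bound) ×0; p (bound) ×0
order of uses: r, q
typing: ill-typed: a function awaiting T2 gets T3
across the five disciplines: ordered ✗ | linear ✗ | affine ✗ | relevant ✗ | unrestricted ✗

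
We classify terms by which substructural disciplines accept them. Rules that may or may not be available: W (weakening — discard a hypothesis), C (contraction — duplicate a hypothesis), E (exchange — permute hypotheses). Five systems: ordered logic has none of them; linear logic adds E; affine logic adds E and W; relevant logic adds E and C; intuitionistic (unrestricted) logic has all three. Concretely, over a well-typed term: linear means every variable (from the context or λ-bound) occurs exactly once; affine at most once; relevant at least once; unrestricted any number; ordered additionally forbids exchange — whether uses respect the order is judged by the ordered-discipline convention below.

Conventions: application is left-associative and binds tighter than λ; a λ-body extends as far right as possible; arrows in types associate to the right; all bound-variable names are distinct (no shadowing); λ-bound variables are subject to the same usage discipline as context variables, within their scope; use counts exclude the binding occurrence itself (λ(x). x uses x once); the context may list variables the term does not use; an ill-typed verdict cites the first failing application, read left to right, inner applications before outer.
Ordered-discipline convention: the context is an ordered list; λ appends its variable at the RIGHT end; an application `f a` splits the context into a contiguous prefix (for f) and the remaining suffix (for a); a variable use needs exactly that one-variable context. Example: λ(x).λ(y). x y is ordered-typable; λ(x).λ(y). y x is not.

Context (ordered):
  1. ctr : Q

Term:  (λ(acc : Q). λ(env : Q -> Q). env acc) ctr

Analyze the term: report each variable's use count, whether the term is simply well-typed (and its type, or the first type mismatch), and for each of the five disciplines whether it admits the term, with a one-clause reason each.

variable uses: ctr: 1×, acc [bound]: 1×, env [bound]: 1×
order of uses: env, acc, ctr
typing: ✓ — (Q -> Q) -> Q
ordered: ✗, no ordered split (uses run env, acc, ctr)
linear: ✓, each of ctr, acc, env used exactly once
affine: ✓, ctr, acc, env: no repeats, contraction unneeded
relevant: ✓, none of ctr, acc, env goes unused
unrestricted: ✓, simply typable at (Q -> Q) -> Q; W, C, E all held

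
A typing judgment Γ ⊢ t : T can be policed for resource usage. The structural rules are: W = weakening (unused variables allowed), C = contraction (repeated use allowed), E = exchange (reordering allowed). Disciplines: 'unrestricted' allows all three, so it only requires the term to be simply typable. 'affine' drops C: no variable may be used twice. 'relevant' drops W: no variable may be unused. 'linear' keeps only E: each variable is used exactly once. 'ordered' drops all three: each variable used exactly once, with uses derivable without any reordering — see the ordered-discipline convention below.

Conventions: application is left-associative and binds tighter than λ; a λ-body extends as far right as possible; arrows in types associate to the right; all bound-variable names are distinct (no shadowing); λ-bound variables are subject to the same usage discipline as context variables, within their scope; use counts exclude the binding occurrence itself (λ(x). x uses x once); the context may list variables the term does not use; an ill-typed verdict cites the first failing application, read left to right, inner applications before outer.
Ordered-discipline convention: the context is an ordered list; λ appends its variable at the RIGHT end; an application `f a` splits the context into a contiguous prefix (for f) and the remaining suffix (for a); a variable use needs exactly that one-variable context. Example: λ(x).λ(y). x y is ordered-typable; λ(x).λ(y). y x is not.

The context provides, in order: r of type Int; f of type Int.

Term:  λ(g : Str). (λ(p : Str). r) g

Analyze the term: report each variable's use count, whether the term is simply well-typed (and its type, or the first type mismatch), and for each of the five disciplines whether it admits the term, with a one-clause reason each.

counts: r: 1×; f: 0×; g (λ-bound): 1×; p (λ-bound): 0×
uses in reading order: r, g
typing: the term checks, with type Str → Int
ordered: ✗ — f, p left unused
linear: ✗ — f, p left unused
affine: ✓ — none of r, f, g, p used more than once
relevant: ✗ — f, p left unused
unrestricted: ✓ — simply typable at Str → Int; W, C, E all held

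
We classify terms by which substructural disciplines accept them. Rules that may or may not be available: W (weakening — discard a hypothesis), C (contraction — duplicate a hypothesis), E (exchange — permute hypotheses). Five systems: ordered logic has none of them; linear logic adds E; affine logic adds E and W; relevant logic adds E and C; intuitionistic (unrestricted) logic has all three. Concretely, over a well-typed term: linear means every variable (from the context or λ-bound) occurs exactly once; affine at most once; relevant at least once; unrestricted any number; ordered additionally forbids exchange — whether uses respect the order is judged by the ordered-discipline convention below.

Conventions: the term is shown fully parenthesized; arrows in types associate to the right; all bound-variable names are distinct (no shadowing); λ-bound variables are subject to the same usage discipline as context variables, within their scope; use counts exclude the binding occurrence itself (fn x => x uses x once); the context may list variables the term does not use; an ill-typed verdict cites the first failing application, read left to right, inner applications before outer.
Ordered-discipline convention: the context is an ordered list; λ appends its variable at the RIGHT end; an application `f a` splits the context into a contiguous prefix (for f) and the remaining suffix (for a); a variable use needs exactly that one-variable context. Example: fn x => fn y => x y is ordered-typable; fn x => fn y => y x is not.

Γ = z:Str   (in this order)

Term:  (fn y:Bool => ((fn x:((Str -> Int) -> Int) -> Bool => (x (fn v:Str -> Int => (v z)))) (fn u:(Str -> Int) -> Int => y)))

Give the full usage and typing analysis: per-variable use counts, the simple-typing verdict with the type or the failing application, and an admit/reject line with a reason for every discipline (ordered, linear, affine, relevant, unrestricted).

variable uses: z: 1×; y (bound): 1×; x (bound): 1×; v (bound): 1×; u (bound): 0×
use order (left to right): x, v, z, y
typing: ✓ — Bool -> Bool
ordered: ✗, u left unused
linear: ✗, u left unused
affine: ✓, at most one use each (z, y, x, v, u)
relevant: ✗, u left unused
unrestricted: ✓, simply typable at Bool -> Bool; W, C, E all held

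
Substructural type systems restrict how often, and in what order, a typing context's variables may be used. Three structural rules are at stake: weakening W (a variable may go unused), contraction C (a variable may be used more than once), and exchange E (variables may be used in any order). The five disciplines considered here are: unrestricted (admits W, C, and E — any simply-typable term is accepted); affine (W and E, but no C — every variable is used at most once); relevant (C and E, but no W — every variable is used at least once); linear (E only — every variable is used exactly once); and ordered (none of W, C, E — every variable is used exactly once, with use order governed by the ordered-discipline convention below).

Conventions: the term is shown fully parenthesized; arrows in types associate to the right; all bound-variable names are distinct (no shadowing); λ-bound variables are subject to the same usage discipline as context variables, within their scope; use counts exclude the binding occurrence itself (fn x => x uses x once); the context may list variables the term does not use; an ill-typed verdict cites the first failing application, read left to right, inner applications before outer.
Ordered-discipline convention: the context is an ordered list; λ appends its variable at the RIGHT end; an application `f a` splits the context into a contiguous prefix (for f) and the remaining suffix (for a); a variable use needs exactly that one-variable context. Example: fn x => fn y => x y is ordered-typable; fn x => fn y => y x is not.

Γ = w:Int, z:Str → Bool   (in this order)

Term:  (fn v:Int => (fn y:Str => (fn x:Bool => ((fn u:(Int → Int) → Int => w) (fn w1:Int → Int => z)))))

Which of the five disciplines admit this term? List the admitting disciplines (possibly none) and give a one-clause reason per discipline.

accepted by: none
variable uses: w: 1; z: 1; v (λ-bound): 0; y (λ-bound): 0; x (λ-bound): 0; u (λ-bound): 0; w1 (λ-bound): 0
left-to-right use order: w, z
typing: ill-typed: argument of type (Int → Int) → Str → Bool where (Int → Int) → Int is required
ordered: ✗, not simply typable
linear: ✗, fails simple typing
affine: ✗, a type mismatch blocks all five
relevant: ✗, the type mismatch rejects it
unrestricted: ✗, not simply typable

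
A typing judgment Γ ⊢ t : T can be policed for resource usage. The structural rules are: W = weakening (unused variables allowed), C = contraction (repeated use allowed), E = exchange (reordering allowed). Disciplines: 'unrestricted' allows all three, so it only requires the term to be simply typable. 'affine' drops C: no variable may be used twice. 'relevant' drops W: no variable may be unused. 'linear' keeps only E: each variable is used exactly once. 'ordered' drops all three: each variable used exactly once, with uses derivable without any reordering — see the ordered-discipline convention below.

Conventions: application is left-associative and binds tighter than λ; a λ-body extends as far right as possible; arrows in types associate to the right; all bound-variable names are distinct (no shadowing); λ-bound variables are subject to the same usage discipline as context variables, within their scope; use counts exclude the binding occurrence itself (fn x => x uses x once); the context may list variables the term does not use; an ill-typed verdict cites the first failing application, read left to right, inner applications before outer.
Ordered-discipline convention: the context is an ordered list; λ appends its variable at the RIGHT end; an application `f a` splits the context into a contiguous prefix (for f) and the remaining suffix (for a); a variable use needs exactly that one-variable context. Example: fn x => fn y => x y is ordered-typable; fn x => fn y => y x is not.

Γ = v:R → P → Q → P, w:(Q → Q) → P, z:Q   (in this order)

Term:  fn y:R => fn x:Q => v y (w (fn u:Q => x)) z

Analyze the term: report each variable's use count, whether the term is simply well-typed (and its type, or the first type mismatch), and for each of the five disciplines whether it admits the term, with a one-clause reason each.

usage: v ×1; w ×1; z ×1; y (λ-bound) ×1; x (λ-bound) ×1; u (λ-bound) ×0
order of uses: v, y, w, x, z
typing: the term checks, with type R → Q → P
ordered: ✗ — u left unused
linear: ✗ — u left unused
affine: ✓ — at most one use each (v, w, z, y, x, u)
relevant: ✗ — u left unused
unrestricted: ✓ — well-typed at R → Q → P; no restrictions here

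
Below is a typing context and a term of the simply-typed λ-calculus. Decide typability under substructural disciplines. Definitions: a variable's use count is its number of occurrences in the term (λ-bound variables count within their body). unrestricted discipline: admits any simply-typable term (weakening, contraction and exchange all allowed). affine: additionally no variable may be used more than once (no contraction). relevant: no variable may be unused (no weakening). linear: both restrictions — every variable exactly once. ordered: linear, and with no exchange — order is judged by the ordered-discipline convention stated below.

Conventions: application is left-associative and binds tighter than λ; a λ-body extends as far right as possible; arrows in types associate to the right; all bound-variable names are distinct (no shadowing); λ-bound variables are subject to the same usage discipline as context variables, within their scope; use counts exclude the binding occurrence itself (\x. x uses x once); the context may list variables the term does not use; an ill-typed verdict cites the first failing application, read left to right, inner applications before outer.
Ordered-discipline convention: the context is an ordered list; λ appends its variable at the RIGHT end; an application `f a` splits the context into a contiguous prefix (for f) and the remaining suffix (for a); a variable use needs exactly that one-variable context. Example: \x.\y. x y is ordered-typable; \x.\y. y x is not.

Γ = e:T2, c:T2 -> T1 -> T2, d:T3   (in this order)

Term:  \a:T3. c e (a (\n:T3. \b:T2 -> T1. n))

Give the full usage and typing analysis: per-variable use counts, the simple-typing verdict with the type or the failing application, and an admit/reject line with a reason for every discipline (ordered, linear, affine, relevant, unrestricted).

variable uses: e: 1×; c: 1×; d: 0×; a [bound]: 1×; n [bound]: 1×; b [bound]: 0×
left-to-right use order: c, e, a, n
typing: ill-typed: non-arrow in function slot: T3
ordered: ✗ — not simply typable
linear: ✗ — fails simple typing
affine: ✗ — a type mismatch blocks all five
relevant: ✗ — the type mismatch rejects it
unrestricted: ✗ — not simply typable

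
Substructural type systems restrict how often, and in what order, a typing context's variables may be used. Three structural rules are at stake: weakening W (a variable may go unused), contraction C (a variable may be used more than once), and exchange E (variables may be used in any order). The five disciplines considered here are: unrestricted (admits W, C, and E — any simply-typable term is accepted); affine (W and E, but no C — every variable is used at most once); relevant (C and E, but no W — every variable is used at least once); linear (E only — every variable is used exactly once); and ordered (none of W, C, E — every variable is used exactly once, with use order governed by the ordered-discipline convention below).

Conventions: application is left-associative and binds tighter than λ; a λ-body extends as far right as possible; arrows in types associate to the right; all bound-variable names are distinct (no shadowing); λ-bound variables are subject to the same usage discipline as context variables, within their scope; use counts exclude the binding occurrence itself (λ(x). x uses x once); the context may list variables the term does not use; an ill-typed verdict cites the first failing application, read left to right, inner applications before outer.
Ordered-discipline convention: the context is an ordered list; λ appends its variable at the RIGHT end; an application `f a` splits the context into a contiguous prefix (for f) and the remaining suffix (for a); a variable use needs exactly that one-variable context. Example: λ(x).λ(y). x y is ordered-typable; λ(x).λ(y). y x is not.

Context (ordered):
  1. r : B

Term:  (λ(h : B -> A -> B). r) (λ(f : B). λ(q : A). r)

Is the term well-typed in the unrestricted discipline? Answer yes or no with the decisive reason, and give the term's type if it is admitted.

yes — type-checks (B) and nothing is barred; term : B
variable uses: r ×2; h (λ-bound) ×0; f (λ-bound) ×0; q (λ-bound) ×0
uses in reading order: r, r
typing: well-typed at B
per-discipline verdicts: ordered ✗; linear ✗; affine ✗; relevant ✗; unrestricted ✓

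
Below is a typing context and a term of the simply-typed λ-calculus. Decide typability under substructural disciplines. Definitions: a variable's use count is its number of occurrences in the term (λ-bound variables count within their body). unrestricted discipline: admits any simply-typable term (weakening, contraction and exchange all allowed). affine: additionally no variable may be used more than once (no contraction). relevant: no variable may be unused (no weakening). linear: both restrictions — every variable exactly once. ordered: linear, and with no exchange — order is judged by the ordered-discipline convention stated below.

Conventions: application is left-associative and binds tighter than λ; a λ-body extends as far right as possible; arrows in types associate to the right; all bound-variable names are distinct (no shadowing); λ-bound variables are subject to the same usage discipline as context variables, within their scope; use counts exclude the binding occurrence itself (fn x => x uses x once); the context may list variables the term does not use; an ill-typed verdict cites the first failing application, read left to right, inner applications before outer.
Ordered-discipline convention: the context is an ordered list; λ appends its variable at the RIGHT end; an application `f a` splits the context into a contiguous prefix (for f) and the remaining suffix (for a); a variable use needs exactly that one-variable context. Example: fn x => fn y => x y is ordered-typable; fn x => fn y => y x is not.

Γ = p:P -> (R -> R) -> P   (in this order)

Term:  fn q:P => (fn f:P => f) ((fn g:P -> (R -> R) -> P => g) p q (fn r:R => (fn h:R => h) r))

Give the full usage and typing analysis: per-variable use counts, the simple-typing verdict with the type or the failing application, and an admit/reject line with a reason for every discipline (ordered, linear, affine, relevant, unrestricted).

usage: p: 1×; q [bound]: 1×; f [bound]: 1×; g [bound]: 1×; r [bound]: 1×; h [bound]: 1×
uses in reading order: f, g, p, q, h, r
typing: well-typed at P -> P
ordered: ✓ — p, q, f, g, r, h: once each, no exchange needed
linear: ✓ — each of p, q, f, g, r, h used exactly once
affine: ✓ — no duplicate uses among p, q, f, g, r, h
relevant: ✓ — none of p, q, f, g, r, h goes unused
unrestricted: ✓ — type-checks (P -> P) and nothing is barred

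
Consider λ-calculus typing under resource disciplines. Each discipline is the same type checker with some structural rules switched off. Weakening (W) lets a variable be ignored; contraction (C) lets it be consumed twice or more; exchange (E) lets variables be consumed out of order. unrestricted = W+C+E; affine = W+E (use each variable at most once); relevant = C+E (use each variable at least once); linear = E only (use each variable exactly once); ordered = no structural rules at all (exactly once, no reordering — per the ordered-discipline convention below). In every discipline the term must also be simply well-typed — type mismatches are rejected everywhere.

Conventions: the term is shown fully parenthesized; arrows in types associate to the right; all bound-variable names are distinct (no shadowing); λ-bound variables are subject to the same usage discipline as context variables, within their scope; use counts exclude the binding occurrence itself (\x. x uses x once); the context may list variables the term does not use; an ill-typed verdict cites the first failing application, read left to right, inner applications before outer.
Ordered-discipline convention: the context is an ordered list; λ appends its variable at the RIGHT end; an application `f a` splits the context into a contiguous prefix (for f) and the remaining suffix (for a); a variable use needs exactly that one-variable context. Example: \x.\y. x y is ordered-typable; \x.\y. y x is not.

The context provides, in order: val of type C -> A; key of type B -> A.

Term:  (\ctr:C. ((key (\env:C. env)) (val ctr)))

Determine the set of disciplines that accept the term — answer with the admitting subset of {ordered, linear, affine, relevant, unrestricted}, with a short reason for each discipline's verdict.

admitting disciplines: none
counts: val=1, key=1, ctr (bound)=1, env (bound)=1
order of uses: key, env, val, ctr
typing: ill-typed: argument of type C -> C where B is required
ordered: ✗ — the type mismatch rejects it
linear: ✗ — not simply typable
affine: ✗ — fails simple typing
relevant: ✗ — a type mismatch blocks all five
unrestricted: ✗ — the type mismatch rejects it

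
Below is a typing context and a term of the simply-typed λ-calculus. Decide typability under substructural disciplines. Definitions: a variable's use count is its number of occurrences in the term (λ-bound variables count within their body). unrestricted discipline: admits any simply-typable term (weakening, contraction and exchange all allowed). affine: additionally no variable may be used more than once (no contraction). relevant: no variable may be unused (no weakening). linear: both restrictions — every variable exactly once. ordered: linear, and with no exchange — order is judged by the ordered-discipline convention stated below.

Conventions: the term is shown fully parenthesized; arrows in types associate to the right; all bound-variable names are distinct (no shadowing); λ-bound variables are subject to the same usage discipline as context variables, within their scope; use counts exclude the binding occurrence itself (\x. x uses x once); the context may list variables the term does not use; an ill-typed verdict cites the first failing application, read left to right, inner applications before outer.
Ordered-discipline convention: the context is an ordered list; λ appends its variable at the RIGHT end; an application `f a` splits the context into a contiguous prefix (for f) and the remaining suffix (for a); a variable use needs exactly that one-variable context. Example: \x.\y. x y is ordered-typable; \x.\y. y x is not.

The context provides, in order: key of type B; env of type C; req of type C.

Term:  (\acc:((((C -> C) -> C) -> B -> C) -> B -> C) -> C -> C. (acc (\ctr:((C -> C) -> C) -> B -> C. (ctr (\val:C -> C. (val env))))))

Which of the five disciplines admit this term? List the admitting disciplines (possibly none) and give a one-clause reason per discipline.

admitted in: affine, unrestricted
counts: key ×0; env ×1; req ×0; acc [bound] ×1; ctr [bound] ×1; val [bound] ×1
use order (left to right): acc, ctr, val, env
typing: well-typed — term : (((((C -> C) -> C) -> B -> C) -> B -> C) -> C -> C) -> C -> C
ordered ✗ (unused: key, req — weakening required)
linear ✗ (unused: key, req — weakening required)
affine ✓ (no duplicate uses among key, env, req, acc, ctr, val)
relevant ✗ (unused: key, req — weakening required)
unrestricted ✓ (typability at (((((C -> C) -> C) -> B -> C) -> B -> C) -> C -> C) -> C -> C is all that's needed)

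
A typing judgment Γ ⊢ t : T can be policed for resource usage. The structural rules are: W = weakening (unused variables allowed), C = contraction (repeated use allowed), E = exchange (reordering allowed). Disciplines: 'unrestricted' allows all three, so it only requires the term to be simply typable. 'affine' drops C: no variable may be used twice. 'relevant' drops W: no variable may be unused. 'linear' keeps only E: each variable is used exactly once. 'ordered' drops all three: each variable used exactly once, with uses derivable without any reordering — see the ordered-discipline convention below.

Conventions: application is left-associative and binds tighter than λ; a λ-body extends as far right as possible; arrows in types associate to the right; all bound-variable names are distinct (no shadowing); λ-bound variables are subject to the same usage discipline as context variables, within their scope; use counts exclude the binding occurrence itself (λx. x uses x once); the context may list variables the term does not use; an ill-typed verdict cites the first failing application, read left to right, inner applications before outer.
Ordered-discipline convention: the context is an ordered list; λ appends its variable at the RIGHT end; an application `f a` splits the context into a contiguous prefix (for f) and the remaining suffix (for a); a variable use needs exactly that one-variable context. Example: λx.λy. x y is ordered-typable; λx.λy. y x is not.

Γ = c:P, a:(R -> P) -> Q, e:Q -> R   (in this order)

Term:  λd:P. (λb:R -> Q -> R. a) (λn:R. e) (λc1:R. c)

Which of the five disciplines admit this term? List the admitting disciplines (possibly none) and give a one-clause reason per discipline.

admitted in: affine, unrestricted
use counts: c=1, a=1, e=1, d (λ-bound)=0, b (λ-bound)=0, n (λ-bound)=0, c1 (λ-bound)=0
uses in reading order: a, e, c
typing: the term checks, with type P -> Q
ordered ✗ (unused: d, b, n, c1 — weakening required)
linear ✗ (unused: d, b, n, c1 — weakening required)
affine ✓ (at most one use each (c, a, e, d, b, n, c1))
relevant ✗ (unused: d, b, n, c1 — weakening required)
unrestricted ✓ (well-typed at P -> Q; no restrictions here)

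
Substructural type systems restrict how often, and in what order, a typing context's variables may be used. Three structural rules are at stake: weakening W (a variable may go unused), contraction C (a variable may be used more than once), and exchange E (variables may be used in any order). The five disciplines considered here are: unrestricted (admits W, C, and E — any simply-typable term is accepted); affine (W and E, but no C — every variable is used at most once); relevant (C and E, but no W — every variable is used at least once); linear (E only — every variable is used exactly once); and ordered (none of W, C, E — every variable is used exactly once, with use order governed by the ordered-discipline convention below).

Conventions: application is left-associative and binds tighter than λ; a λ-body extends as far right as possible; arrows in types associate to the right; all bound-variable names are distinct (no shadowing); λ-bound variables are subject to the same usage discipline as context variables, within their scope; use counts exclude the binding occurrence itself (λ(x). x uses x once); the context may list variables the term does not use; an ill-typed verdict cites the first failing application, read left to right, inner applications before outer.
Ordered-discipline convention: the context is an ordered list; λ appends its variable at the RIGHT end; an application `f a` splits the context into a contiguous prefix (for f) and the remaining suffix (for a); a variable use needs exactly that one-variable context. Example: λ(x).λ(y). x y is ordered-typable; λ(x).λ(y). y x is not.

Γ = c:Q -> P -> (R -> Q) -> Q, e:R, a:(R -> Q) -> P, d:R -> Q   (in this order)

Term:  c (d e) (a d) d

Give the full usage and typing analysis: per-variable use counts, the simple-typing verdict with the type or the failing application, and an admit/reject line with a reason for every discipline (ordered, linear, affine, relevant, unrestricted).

use counts: c: 1×; e: 1×; a: 1×; d: 3×
use order (left to right): c, d, e, a, d, d
typing: ✓ — Q
ordered: ✗, uses contraction: d ×3
linear: ✗, uses contraction: d ×3
affine: ✗, uses contraction: d ×3
relevant: ✓, none of c, e, a, d goes unused
unrestricted: ✓, well-typed at Q; no restrictions here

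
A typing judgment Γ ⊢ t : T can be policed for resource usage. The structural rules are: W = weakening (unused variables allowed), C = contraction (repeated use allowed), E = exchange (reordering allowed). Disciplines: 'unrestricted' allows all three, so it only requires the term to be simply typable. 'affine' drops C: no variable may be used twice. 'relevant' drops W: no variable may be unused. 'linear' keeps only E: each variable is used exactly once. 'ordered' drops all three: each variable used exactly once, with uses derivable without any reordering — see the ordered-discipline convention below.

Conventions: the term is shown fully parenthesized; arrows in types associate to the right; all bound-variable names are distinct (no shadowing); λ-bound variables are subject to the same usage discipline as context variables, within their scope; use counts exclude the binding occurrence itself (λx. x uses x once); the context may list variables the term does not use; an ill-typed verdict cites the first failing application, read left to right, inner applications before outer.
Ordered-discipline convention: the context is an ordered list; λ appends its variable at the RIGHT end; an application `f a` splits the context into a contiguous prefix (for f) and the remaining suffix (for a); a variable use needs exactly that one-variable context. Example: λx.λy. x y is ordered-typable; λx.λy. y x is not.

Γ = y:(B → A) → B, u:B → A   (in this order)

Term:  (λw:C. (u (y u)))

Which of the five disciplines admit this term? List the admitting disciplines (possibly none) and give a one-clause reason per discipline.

admitted in: unrestricted
use counts: y: 1; u: 2; w (bound): 0
left-to-right use order: u, y, u
typing: well-typed at C → A
ordered: ✗ — needs contraction — u ×2; unused: w — weakening required
linear: ✗ — needs contraction — u ×2; unused: w — weakening required
affine: ✗ — needs contraction — u ×2
relevant: ✗ — unused: w — weakening required
unrestricted: ✓ — simply typable at C → A; W, C, E all held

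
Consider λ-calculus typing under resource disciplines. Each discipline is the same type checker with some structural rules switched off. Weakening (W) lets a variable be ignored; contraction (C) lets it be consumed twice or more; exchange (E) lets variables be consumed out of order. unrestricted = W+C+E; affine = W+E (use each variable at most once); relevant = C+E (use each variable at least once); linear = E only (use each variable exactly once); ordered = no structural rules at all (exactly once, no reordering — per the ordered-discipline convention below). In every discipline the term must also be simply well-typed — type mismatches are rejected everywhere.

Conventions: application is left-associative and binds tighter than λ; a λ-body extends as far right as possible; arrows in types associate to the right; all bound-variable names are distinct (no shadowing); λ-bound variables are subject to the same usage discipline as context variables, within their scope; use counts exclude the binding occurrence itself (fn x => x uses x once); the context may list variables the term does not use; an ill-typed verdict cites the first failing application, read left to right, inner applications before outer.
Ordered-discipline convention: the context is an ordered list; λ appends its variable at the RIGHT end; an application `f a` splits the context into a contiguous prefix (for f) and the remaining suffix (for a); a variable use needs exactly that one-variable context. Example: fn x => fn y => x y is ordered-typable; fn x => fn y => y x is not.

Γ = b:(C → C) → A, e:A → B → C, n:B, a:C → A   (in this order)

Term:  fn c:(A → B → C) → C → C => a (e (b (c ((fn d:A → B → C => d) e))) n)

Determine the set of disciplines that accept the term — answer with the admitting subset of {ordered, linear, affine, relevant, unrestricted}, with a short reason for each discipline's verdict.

admitting disciplines: relevant, unrestricted
counts: b ×1, e ×2, n ×1, a ×1, c (bound) ×1, d (bound) ×1
order of uses: a, e, b, c, d, e, n
typing: the term checks, with type ((A → B → C) → C → C) → A
ordered: ✗ — e ×2 used more than once (contraction)
linear: ✗ — e ×2 used more than once (contraction)
affine: ✗ — e ×2 used more than once (contraction)
relevant: ✓ — every one of b, e, n, a, c, d appears
unrestricted: ✓ — simply typable at ((A → B → C) → C → C) → A; W, C, E all held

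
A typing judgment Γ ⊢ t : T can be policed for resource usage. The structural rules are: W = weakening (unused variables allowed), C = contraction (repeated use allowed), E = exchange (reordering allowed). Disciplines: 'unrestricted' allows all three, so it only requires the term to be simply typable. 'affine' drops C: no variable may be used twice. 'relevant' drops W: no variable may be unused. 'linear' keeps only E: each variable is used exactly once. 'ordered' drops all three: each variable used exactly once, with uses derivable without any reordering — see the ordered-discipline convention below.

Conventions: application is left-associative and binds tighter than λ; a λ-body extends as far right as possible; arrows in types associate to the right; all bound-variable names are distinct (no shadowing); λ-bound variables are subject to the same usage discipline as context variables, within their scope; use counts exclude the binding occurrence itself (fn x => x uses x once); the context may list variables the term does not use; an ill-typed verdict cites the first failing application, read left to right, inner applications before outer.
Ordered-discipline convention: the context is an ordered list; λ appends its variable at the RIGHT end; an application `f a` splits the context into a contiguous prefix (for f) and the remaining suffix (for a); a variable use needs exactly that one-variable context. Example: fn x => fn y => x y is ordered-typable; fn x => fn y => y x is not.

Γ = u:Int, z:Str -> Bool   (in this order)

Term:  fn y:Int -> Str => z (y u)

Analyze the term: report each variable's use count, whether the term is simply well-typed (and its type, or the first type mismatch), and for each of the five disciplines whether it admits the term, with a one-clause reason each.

usage: u ×1; z ×1; y [bound] ×1
use order (left to right): z, y, u
typing: well-typed at (Int -> Str) -> Bool
ordered ✗ (no contiguous prefix/suffix split fits z, y, u)
linear ✓ (exactly-once usage across u, z, y)
affine ✓ (at most one use each (u, z, y))
relevant ✓ (every one of u, z, y appears)
unrestricted ✓ (type-checks ((Int -> Str) -> Bool) and nothing is barred)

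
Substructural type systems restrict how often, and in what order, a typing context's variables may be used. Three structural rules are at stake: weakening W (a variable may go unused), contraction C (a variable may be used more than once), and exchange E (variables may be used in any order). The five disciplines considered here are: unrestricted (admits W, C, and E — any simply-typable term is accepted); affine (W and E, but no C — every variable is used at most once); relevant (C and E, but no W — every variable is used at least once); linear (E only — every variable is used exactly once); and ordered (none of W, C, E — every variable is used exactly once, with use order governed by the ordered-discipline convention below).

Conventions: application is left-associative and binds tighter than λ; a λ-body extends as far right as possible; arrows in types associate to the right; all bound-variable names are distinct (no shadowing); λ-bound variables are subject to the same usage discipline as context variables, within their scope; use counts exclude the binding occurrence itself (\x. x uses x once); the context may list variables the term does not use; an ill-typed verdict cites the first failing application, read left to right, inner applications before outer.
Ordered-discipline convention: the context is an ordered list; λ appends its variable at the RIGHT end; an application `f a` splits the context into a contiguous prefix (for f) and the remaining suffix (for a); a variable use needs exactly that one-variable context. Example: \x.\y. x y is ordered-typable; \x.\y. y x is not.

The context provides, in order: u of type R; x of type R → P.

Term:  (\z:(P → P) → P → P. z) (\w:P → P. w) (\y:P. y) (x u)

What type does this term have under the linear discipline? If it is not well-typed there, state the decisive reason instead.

term : P
variable uses: u ×1, x ×1, z [bound] ×1, w [bound] ×1, y [bound] ×1
left-to-right use order: z, w, y, x, u
typing: well-typed at P
all disciplines: ordered ✗ · linear ✓ · affine ✓ · relevant ✓ · unrestricted ✓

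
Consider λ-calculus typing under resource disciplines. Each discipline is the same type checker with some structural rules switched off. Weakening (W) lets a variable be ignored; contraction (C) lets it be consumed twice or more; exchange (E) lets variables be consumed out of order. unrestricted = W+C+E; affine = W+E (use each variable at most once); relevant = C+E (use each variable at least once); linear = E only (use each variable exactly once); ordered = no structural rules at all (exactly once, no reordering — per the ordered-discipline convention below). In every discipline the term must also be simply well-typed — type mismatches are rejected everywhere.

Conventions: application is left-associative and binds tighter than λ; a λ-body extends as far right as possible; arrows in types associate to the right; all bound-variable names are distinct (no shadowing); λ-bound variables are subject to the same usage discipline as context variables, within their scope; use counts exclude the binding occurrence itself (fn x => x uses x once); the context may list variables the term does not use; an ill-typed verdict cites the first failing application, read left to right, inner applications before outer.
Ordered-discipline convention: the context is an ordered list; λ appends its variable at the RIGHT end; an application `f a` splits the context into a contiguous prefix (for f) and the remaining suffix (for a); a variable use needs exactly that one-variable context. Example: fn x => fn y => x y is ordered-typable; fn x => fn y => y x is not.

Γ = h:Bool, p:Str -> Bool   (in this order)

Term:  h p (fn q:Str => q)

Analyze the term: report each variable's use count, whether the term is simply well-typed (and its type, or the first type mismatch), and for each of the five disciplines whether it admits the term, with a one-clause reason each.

counts: h ×1; p ×1; q [bound] ×1
use order (left to right): h, p, q
typing: ill-typed: applying a non-function (Bool)
ordered ✗ (fails simple typing)
linear ✗ (a type mismatch blocks all five)
affine ✗ (the type mismatch rejects it)
relevant ✗ (not simply typable)
unrestricted ✗ (fails simple typing)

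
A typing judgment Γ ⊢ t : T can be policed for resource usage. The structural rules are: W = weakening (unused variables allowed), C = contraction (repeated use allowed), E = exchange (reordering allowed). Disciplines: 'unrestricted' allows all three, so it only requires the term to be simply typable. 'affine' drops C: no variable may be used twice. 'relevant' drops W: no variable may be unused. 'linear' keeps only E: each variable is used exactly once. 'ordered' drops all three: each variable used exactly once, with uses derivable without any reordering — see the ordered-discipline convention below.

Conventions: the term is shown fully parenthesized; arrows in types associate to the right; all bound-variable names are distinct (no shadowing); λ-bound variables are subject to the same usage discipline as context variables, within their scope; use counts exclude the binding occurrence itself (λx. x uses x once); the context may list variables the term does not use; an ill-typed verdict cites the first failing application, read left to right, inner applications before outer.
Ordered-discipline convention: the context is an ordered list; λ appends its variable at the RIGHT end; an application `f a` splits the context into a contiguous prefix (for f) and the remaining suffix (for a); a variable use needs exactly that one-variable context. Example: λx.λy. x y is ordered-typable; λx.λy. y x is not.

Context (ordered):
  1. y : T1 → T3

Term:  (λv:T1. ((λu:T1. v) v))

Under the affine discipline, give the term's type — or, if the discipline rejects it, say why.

not well-typed under affine — needs contraction — v ×2
usage: y ×0, v (λ-bound) ×2, u (λ-bound) ×0
left-to-right use order: v, v
typing: well-typed at T1 → T1
all disciplines: ordered ✗, linear ✗, affine ✗, relevant ✗, unrestricted ✓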